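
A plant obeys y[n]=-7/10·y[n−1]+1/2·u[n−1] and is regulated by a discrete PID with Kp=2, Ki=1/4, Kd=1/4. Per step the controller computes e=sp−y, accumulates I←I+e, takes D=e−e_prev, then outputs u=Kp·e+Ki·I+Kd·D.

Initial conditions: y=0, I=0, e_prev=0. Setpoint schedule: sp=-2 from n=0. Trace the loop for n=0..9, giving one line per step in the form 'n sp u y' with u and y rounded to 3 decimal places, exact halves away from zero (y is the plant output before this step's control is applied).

(exact arithmetic carried between steps; '≈' marks a value shown rounded to 6 d.p. or computed from one; I and e_prev carry over from the previous line; the table rounds u and y to 3 d.p., halves away from zero)
n=0: y=0, sp=-2, e=sp−y=-2; I=-2, D=e−e_prev=-2; u=2·(-2)+1/4·(-2)+1/4·(-2)=-5; next y=-7/10·0+1/2·(-5)=-2.5
n=1: y=-2.5, sp=-2, e=sp−y=0.5; I=-1.5, D=e−e_prev=2.5; u=2·0.5+1/4·(-1.5)+1/4·2.5=1.25; next y=-7/10·(-2.5)+1/2·1.25=2.375
n=2: y=2.375, sp=-2, e=sp−y=-4.375; I=-5.875, D=e−e_prev=-4.875; u=2·(-4.375)+1/4·(-5.875)+1/4·(-4.875)=-11.4375; next y=-7/10·2.375+1/2·(-11.4375)=-7.38125
n=3: y=-7.38125, sp=-2, e=sp−y=5.38125; I=-0.49375, D=e−e_prev=9.75625; u=2·5.38125+1/4·(-0.49375)+1/4·9.75625=13.078125; next y=-7/10·(-7.38125)+1/2·13.078125≈11.705938
n=4: y≈11.705938, sp=-2, e=sp−y≈-13.705938; I≈-14.199688, D=e−e_prev≈-19.087188; u=2·(-13.705938)+1/4·(-14.199688)+1/4·(-19.087188)≈-35.733594; next y=-7/10·11.705938+1/2·(-35.733594)≈-26.060953
n=5: y≈-26.060953, sp=-2, e=sp−y≈24.060953; I≈9.861266, D=e−e_prev≈37.766891; u=2·24.060953+1/4·9.861266+1/4·37.766891≈60.028945; next y=-7/10·(-26.060953)+1/2·60.028945≈48.257140
n=6: y≈48.257140, sp=-2, e=sp−y≈-50.257140; I≈-40.395874, D=e−e_prev≈-74.318093; u=2·(-50.257140)+1/4·(-40.395874)+1/4·(-74.318093)≈-129.192771; next y=-7/10·48.257140+1/2·(-129.192771)≈-98.376384
n=7: y≈-98.376384, sp=-2, e=sp−y≈96.376384; I≈55.980509, D=e−e_prev≈146.633523; u=2·96.376384+1/4·55.980509+1/4·146.633523≈243.406275; next y=-7/10·(-98.376384)+1/2·243.406275≈190.566606
n=8: y≈190.566606, sp=-2, e=sp−y≈-192.566606; I≈-136.586097, D=e−e_prev≈-288.942990; u=2·(-192.566606)+1/4·(-136.586097)+1/4·(-288.942990)≈-491.515484; next y=-7/10·190.566606+1/2·(-491.515484)≈-379.154367
n=9: y≈-379.154367, sp=-2, e=sp−y≈377.154367; I≈240.568270, D=e−e_prev≈569.720973; u=2·377.154367+1/4·240.568270+1/4·569.720973≈956.881044; next y=-7/10·(-379.154367)+1/2·956.881044≈743.848578

0 -2 -5.000 0.000
1 -2 1.250 -2.500
2 -2 -11.438 2.375
3 -2 13.078 -7.381
4 -2 -35.734 11.706
5 -2 60.029 -26.061
6 -2 -129.193 48.257
7 -2 243.406 -98.376
8 -2 -491.515 190.567
9 -2 956.881 -379.154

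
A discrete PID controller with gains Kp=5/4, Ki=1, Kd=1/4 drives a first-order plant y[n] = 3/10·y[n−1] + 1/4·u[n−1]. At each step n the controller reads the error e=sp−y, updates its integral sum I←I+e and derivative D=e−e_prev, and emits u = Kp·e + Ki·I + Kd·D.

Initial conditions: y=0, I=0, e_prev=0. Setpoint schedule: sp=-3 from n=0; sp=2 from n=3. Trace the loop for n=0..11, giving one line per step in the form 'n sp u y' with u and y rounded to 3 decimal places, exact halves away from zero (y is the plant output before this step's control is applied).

0 -3 -7.500 0.000
1 -3 -5.063 -1.875
2 -3 -6.773 -1.828
3 2 5.601 -2.242
4 2 1.065 0.728
5 2 3.688 0.485
6 2 3.686 1.067
7 2 4.328 1.242
8 2 4.598 1.455
9 2 4.868 1.586
10 2 5.048 1.693
11 2 5.189 1.770

(exact arithmetic carried between steps; '≈' marks a value shown rounded to 6 d.p. or computed from one; I and e_prev carry over from the previous line; the table rounds u and y to 3 d.p., halves away from zero)
n=0: y=0, sp=-3, e=sp−y=-3; I=-3, D=e−e_prev=-3; u=5/4·(-3)+1·(-3)+1/4·(-3)=-7.5; next y=3/10·0+1/4·(-7.5)=-1.875
n=1: y=-1.875, sp=-3, e=sp−y=-1.125; I=-4.125, D=e−e_prev=1.875; u=5/4·(-1.125)+1·(-4.125)+1/4·1.875=-5.0625; next y=3/10·(-1.875)+1/4·(-5.0625)=-1.828125
n=2: y=-1.828125, sp=-3, e=sp−y=-1.171875; I=-5.296875, D=e−e_prev=-0.046875; u=5/4·(-1.171875)+1·(-5.296875)+1/4·(-0.046875)≈-6.773438; next y=3/10·(-1.828125)+1/4·(-6.773438)≈-2.241797
n=3: y≈-2.241797, sp=2, e=sp−y≈4.241797; I≈-1.055078, D=e−e_prev≈5.413672; u=5/4·4.241797+1·(-1.055078)+1/4·5.413672≈5.600586; next y=3/10·(-2.241797)+1/4·5.600586≈0.727607
n=4: y≈0.727607, sp=2, e=sp−y≈1.272393; I≈0.217314, D=e−e_prev≈-2.969404; u=5/4·1.272393+1·0.217314+1/4·(-2.969404)≈1.065454; next y=3/10·0.727607+1/4·1.065454≈0.484646
n=5: y≈0.484646, sp=2, e=sp−y≈1.515354; I≈1.732669, D=e−e_prev≈0.242962; u=5/4·1.515354+1·1.732669+1/4·0.242962≈3.687602; next y=3/10·0.484646+1/4·3.687602≈1.067294
n=6: y≈1.067294, sp=2, e=sp−y≈0.932706; I≈2.665374, D=e−e_prev≈-0.582648; u=5/4·0.932706+1·2.665374+1/4·(-0.582648)≈3.685595; next y=3/10·1.067294+1/4·3.685595≈1.241587
n=7: y≈1.241587, sp=2, e=sp−y≈0.758413; I≈3.423788, D=e−e_prev≈-0.174293; u=5/4·0.758413+1·3.423788+1/4·(-0.174293)≈4.328231; next y=3/10·1.241587+1/4·4.328231≈1.454534
n=8: y≈1.454534, sp=2, e=sp−y≈0.545466; I≈3.969254, D=e−e_prev≈-0.212947; u=5/4·0.545466+1·3.969254+1/4·(-0.212947)≈4.597850; next y=3/10·1.454534+1/4·4.597850≈1.585823
n=9: y≈1.585823, sp=2, e=sp−y≈0.414177; I≈4.383431, D=e−e_prev≈-0.131289; u=5/4·0.414177+1·4.383431+1/4·(-0.131289)≈4.868331; next y=3/10·1.585823+1/4·4.868331≈1.692829
n=10: y≈1.692829, sp=2, e=sp−y≈0.307171; I≈4.690602, D=e−e_prev≈-0.107007; u=5/4·0.307171+1·4.690602+1/4·(-0.107007)≈5.047813; next y=3/10·1.692829+1/4·5.047813≈1.769802
n=11: y≈1.769802, sp=2, e=sp−y≈0.230198; I≈4.920800, D=e−e_prev≈-0.076973; u=5/4·0.230198+1·4.920800+1/4·(-0.076973)≈5.189304; next y=3/10·1.769802+1/4·5.189304≈1.828267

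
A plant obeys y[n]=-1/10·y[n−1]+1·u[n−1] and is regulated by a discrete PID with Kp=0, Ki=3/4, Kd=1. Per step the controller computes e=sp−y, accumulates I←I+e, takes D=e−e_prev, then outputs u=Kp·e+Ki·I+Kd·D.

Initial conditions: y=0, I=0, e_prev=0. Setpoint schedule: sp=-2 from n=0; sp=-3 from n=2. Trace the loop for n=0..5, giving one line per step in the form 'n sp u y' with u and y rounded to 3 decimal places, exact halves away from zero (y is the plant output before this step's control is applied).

(exact arithmetic carried between steps; '≈' marks a value shown rounded to 6 d.p. or computed from one; I and e_prev carry over from the previous line; the table rounds u and y to 3 d.p., halves away from zero)
n=0: y=0, sp=-2, e=sp−y=-2; I=-2, D=e−e_prev=-2; u=0·(-2)+3/4·(-2)+1·(-2)=-3.5; next y=-1/10·0+1·(-3.5)=-3.5
n=1: y=-3.5, sp=-2, e=sp−y=1.5; I=-0.5, D=e−e_prev=3.5; u=0·1.5+3/4·(-0.5)+1·3.5=3.125; next y=-1/10·(-3.5)+1·3.125=3.475
n=2: y=3.475, sp=-3, e=sp−y=-6.475; I=-6.975, D=e−e_prev=-7.975; u=0·(-6.475)+3/4·(-6.975)+1·(-7.975)=-13.20625; next y=-1/10·3.475+1·(-13.20625)=-13.55375
n=3: y=-13.55375, sp=-3, e=sp−y=10.55375; I=3.57875, D=e−e_prev=17.02875; u=0·10.55375+3/4·3.57875+1·17.02875≈19.712813; next y=-1/10·(-13.55375)+1·19.712813≈21.068188
n=4: y≈21.068188, sp=-3, e=sp−y≈-24.068188; I≈-20.489438, D=e−e_prev≈-34.621938; u=0·(-24.068188)+3/4·(-20.489438)+1·(-34.621938)≈-49.989016; next y=-1/10·21.068188+1·(-49.989016)≈-52.095834
n=5: y≈-52.095834, sp=-3, e=sp−y≈49.095834; I≈28.606397, D=e−e_prev≈73.164022; u=0·49.095834+3/4·28.606397+1·73.164022≈94.618820; next y=-1/10·(-52.095834)+1·94.618820≈99.828403

0 -2 -3.500 0.000
1 -2 3.125 -3.500
2 -3 -13.206 3.475
3 -3 19.713 -13.554
4 -3 -49.989 21.068
5 -3 94.619 -52.096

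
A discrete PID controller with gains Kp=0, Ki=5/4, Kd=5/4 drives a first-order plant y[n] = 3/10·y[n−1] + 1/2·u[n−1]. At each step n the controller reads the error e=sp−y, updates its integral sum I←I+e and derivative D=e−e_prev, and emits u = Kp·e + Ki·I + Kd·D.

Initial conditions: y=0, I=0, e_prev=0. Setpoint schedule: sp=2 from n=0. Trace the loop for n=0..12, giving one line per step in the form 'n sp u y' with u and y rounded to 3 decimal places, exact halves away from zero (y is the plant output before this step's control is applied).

0 2 5.000 0.000
1 2 -1.250 2.500
2 2 7.188 0.125
3 2 -2.203 3.631
4 2 9.249 -0.012
5 2 -4.373 4.621
6 2 11.695 -0.800
7 2 -7.600 5.608
8 2 15.213 -2.118
9 2 -12.019 6.971
10 2 20.352 -3.918
11 2 -18.159 9.000
12 2 27.688 -6.379

(exact arithmetic carried between steps; '≈' marks a value shown rounded to 6 d.p. or computed from one; I and e_prev carry over from the previous line; the table rounds u and y to 3 d.p., halves away from zero)
n=0: y=0, sp=2, e=sp−y=2; I=2, D=e−e_prev=2; u=0·2+5/4·2+5/4·2=5; next y=3/10·0+1/2·5=2.5
n=1: y=2.5, sp=2, e=sp−y=-0.5; I=1.5, D=e−e_prev=-2.5; u=0·(-0.5)+5/4·1.5+5/4·(-2.5)=-1.25; next y=3/10·2.5+1/2·(-1.25)=0.125
n=2: y=0.125, sp=2, e=sp−y=1.875; I=3.375, D=e−e_prev=2.375; u=0·1.875+5/4·3.375+5/4·2.375=7.1875; next y=3/10·0.125+1/2·7.1875=3.63125
n=3: y=3.63125, sp=2, e=sp−y=-1.63125; I=1.74375, D=e−e_prev=-3.50625; u=0·(-1.63125)+5/4·1.74375+5/4·(-3.50625)=-2.203125; next y=3/10·3.63125+1/2·(-2.203125)≈-0.012188
n=4: y≈-0.012188, sp=2, e=sp−y≈2.012188; I≈3.755938, D=e−e_prev≈3.643438; u=0·2.012188+5/4·3.755938+5/4·3.643438≈9.249219; next y=3/10·(-0.012188)+1/2·9.249219≈4.620953
n=5: y≈4.620953, sp=2, e=sp−y≈-2.620953; I≈1.134984, D=e−e_prev≈-4.633141; u=0·(-2.620953)+5/4·1.134984+5/4·(-4.633141)≈-4.372695; next y=3/10·4.620953+1/2·(-4.372695)≈-0.800062
n=6: y≈-0.800062, sp=2, e=sp−y≈2.800062; I≈3.935046, D=e−e_prev≈5.421015; u=0·2.800062+5/4·3.935046+5/4·5.421015≈11.695076; next y=3/10·(-0.800062)+1/2·11.695076≈5.607520
n=7: y≈5.607520, sp=2, e=sp−y≈-3.607520; I≈0.327527, D=e−e_prev≈-6.407581; u=0·(-3.607520)+5/4·0.327527+5/4·(-6.407581)≈-7.600068; next y=3/10·5.607520+1/2·(-7.600068)≈-2.117778
n=8: y≈-2.117778, sp=2, e=sp−y≈4.117778; I≈4.445305, D=e−e_prev≈7.725298; u=0·4.117778+5/4·4.445305+5/4·7.725298≈15.213254; next y=3/10·(-2.117778)+1/2·15.213254≈6.971293
n=9: y≈6.971293, sp=2, e=sp−y≈-4.971293; I≈-0.525988, D=e−e_prev≈-9.089072; u=0·(-4.971293)+5/4·(-0.525988)+5/4·(-9.089072)≈-12.018825; next y=3/10·6.971293+1/2·(-12.018825)≈-3.918025
n=10: y≈-3.918025, sp=2, e=sp−y≈5.918025; I≈5.392036, D=e−e_prev≈10.889318; u=0·5.918025+5/4·5.392036+5/4·10.889318≈20.351692; next y=3/10·(-3.918025)+1/2·20.351692≈9.000439
n=11: y≈9.000439, sp=2, e=sp−y≈-7.000439; I≈-1.608403, D=e−e_prev≈-12.918463; u=0·(-7.000439)+5/4·(-1.608403)+5/4·(-12.918463)≈-18.158583; next y=3/10·9.000439+1/2·(-18.158583)≈-6.379160
n=12: y≈-6.379160, sp=2, e=sp−y≈8.379160; I≈6.770757, D=e−e_prev≈15.379598; u=0·8.379160+5/4·6.770757+5/4·15.379598≈27.687944; next y=3/10·(-6.379160)+1/2·27.687944≈11.930224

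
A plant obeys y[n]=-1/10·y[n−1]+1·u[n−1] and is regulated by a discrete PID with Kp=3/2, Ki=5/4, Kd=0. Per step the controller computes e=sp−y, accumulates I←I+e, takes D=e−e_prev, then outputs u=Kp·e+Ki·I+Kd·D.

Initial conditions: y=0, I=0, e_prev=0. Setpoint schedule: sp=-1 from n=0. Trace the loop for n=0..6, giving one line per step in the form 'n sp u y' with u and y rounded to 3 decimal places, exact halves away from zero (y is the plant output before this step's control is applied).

0 -1 -2.750 0.000
1 -1 3.563 -2.750
2 -1 -12.366 3.838
3 -1 27.201 -12.749
4 -1 -71.483 28.476
5 -1 174.390 -74.330
6 -1 -438.369 181.823

(exact arithmetic carried between steps; '≈' marks a value shown rounded to 6 d.p. or computed from one; I and e_prev carry over from the previous line; the table rounds u and y to 3 d.p., halves away from zero)
n=0: y=0, sp=-1, e=sp−y=-1; I=-1, D=e−e_prev=-1; u=3/2·(-1)+5/4·(-1)+0·(-1)=-2.75; next y=-1/10·0+1·(-2.75)=-2.75
n=1: y=-2.75, sp=-1, e=sp−y=1.75; I=0.75, D=e−e_prev=2.75; u=3/2·1.75+5/4·0.75+0·2.75=3.5625; next y=-1/10·(-2.75)+1·3.5625=3.8375
n=2: y=3.8375, sp=-1, e=sp−y=-4.8375; I=-4.0875, D=e−e_prev=-6.5875; u=3/2·(-4.8375)+5/4·(-4.0875)+0·(-6.5875)=-12.365625; next y=-1/10·3.8375+1·(-12.365625)=-12.749375
n=3: y=-12.749375, sp=-1, e=sp−y=11.749375; I=7.661875, D=e−e_prev=16.586875; u=3/2·11.749375+5/4·7.661875+0·16.586875≈27.201406; next y=-1/10·(-12.749375)+1·27.201406≈28.476344
n=4: y≈28.476344, sp=-1, e=sp−y≈-29.476344; I≈-21.814469, D=e−e_prev≈-41.225719; u=3/2·(-29.476344)+5/4·(-21.814469)+0·(-41.225719)≈-71.482602; next y=-1/10·28.476344+1·(-71.482602)≈-74.330236
n=5: y≈-74.330236, sp=-1, e=sp−y≈73.330236; I≈51.515767, D=e−e_prev≈102.806580; u=3/2·73.330236+5/4·51.515767+0·102.806580≈174.390063; next y=-1/10·(-74.330236)+1·174.390063≈181.823086
n=6: y≈181.823086, sp=-1, e=sp−y≈-182.823086; I≈-131.307319, D=e−e_prev≈-256.153322; u=3/2·(-182.823086)+5/4·(-131.307319)+0·(-256.153322)≈-438.368779; next y=-1/10·181.823086+1·(-438.368779)≈-456.551087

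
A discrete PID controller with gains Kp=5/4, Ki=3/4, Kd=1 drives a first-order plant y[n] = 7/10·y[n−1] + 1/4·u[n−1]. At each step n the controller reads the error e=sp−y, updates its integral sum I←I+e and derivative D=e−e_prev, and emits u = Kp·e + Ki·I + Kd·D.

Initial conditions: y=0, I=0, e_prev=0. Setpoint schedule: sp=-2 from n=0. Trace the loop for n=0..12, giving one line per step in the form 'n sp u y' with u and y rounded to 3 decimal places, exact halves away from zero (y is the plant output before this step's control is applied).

0 -2 -6.000 0.000
1 -2 -1.000 -1.500
2 -2 -3.475 -1.300
3 -2 -2.364 -1.779
4 -2 -2.837 -1.836
5 -2 -2.542 -1.994
6 -2 -2.593 -2.032
7 -2 -2.490 -2.070
8 -2 -2.472 -2.072
9 -2 -2.430 -2.068
10 -2 -2.414 -2.055
11 -2 -2.399 -2.042
12 -2 -2.393 -2.029

(exact arithmetic carried between steps; '≈' marks a value shown rounded to 6 d.p. or computed from one; I and e_prev carry over from the previous line; the table rounds u and y to 3 d.p., halves away from zero)
n=0: y=0, sp=-2, e=sp−y=-2; I=-2, D=e−e_prev=-2; u=5/4·(-2)+3/4·(-2)+1·(-2)=-6; next y=7/10·0+1/4·(-6)=-1.5
n=1: y=-1.5, sp=-2, e=sp−y=-0.5; I=-2.5, D=e−e_prev=1.5; u=5/4·(-0.5)+3/4·(-2.5)+1·1.5=-1; next y=7/10·(-1.5)+1/4·(-1)=-1.3
n=2: y=-1.3, sp=-2, e=sp−y=-0.7; I=-3.2, D=e−e_prev=-0.2; u=5/4·(-0.7)+3/4·(-3.2)+1·(-0.2)=-3.475; next y=7/10·(-1.3)+1/4·(-3.475)=-1.77875
n=3: y=-1.77875, sp=-2, e=sp−y=-0.22125; I=-3.42125, D=e−e_prev=0.47875; u=5/4·(-0.22125)+3/4·(-3.42125)+1·0.47875=-2.36375; next y=7/10·(-1.77875)+1/4·(-2.36375)≈-1.836063
n=4: y≈-1.836063, sp=-2, e=sp−y≈-0.163938; I≈-3.585188, D=e−e_prev≈0.057313; u=5/4·(-0.163938)+3/4·(-3.585188)+1·0.057313≈-2.8365; next y=7/10·(-1.836063)+1/4·(-2.8365)≈-1.994369
n=5: y≈-1.994369, sp=-2, e=sp−y≈-0.005631; I≈-3.590819, D=e−e_prev≈0.158306; u=5/4·(-0.005631)+3/4·(-3.590819)+1·0.158306≈-2.541847; next y=7/10·(-1.994369)+1/4·(-2.541847)≈-2.031520
n=6: y≈-2.031520, sp=-2, e=sp−y≈0.031520; I≈-3.559299, D=e−e_prev≈0.037151; u=5/4·0.031520+3/4·(-3.559299)+1·0.037151≈-2.592923; next y=7/10·(-2.031520)+1/4·(-2.592923)≈-2.070295
n=7: y≈-2.070295, sp=-2, e=sp−y≈0.070295; I≈-3.489004, D=e−e_prev≈0.038775; u=5/4·0.070295+3/4·(-3.489004)+1·0.038775≈-2.490110; next y=7/10·(-2.070295)+1/4·(-2.490110)≈-2.071734
n=8: y≈-2.071734, sp=-2, e=sp−y≈0.071734; I≈-3.417270, D=e−e_prev≈0.001439; u=5/4·0.071734+3/4·(-3.417270)+1·0.001439≈-2.471847; next y=7/10·(-2.071734)+1/4·(-2.471847)≈-2.068175
n=9: y≈-2.068175, sp=-2, e=sp−y≈0.068175; I≈-3.349095, D=e−e_prev≈-0.003558; u=5/4·0.068175+3/4·(-3.349095)+1·(-0.003558)≈-2.430161; next y=7/10·(-2.068175)+1/4·(-2.430161)≈-2.055263
n=10: y≈-2.055263, sp=-2, e=sp−y≈0.055263; I≈-3.293832, D=e−e_prev≈-0.012912; u=5/4·0.055263+3/4·(-3.293832)+1·(-0.012912)≈-2.414208; next y=7/10·(-2.055263)+1/4·(-2.414208)≈-2.042236
n=11: y≈-2.042236, sp=-2, e=sp−y≈0.042236; I≈-3.251596, D=e−e_prev≈-0.013027; u=5/4·0.042236+3/4·(-3.251596)+1·(-0.013027)≈-2.398929; next y=7/10·(-2.042236)+1/4·(-2.398929)≈-2.029297
n=12: y≈-2.029297, sp=-2, e=sp−y≈0.029297; I≈-3.222299, D=e−e_prev≈-0.012939; u=5/4·0.029297+3/4·(-3.222299)+1·(-0.012939)≈-2.393041; next y=7/10·(-2.029297)+1/4·(-2.393041)≈-2.018768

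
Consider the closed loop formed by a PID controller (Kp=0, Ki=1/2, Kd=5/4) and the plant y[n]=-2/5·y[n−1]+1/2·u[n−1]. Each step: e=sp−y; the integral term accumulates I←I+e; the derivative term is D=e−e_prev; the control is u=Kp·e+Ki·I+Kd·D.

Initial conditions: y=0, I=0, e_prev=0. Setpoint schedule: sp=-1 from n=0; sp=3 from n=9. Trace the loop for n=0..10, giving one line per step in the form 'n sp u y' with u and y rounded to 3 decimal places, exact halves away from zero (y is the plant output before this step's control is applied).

(exact arithmetic carried between steps; '≈' marks a value shown rounded to 6 d.p. or computed from one; I and e_prev carry over from the previous line; the table rounds u and y to 3 d.p., halves away from zero)
n=0: y=0, sp=-1, e=sp−y=-1; I=-1, D=e−e_prev=-1; u=0·(-1)+1/2·(-1)+5/4·(-1)=-1.75; next y=-2/5·0+1/2·(-1.75)=-0.875
n=1: y=-0.875, sp=-1, e=sp−y=-0.125; I=-1.125, D=e−e_prev=0.875; u=0·(-0.125)+1/2·(-1.125)+5/4·0.875=0.53125; next y=-2/5·(-0.875)+1/2·0.53125=0.615625
n=2: y=0.615625, sp=-1, e=sp−y=-1.615625; I=-2.740625, D=e−e_prev=-1.490625; u=0·(-1.615625)+1/2·(-2.740625)+5/4·(-1.490625)≈-3.233594; next y=-2/5·0.615625+1/2·(-3.233594)≈-1.863047
n=3: y≈-1.863047, sp=-1, e=sp−y≈0.863047; I≈-1.877578, D=e−e_prev≈2.478672; u=0·0.863047+1/2·(-1.877578)+5/4·2.478672≈2.159551; next y=-2/5·(-1.863047)+1/2·2.159551≈1.824994
n=4: y≈1.824994, sp=-1, e=sp−y≈-2.824994; I≈-4.702572, D=e−e_prev≈-3.688041; u=0·(-2.824994)+1/2·(-4.702572)+5/4·(-3.688041)≈-6.961337; next y=-2/5·1.824994+1/2·(-6.961337)≈-4.210666
n=5: y≈-4.210666, sp=-1, e=sp−y≈3.210666; I≈-1.491906, D=e−e_prev≈6.035660; u=0·3.210666+1/2·(-1.491906)+5/4·6.035660≈6.798623; next y=-2/5·(-4.210666)+1/2·6.798623≈5.083578
n=6: y≈5.083578, sp=-1, e=sp−y≈-6.083578; I≈-7.575484, D=e−e_prev≈-9.294244; u=0·(-6.083578)+1/2·(-7.575484)+5/4·(-9.294244)≈-15.405547; next y=-2/5·5.083578+1/2·(-15.405547)≈-9.736205
n=7: y≈-9.736205, sp=-1, e=sp−y≈8.736205; I≈1.160721, D=e−e_prev≈14.819783; u=0·8.736205+1/2·1.160721+5/4·14.819783≈19.105089; next y=-2/5·(-9.736205)+1/2·19.105089≈13.447026
n=8: y≈13.447026, sp=-1, e=sp−y≈-14.447026; I≈-13.286305, D=e−e_prev≈-23.183231; u=0·(-14.447026)+1/2·(-13.286305)+5/4·(-23.183231)≈-35.622191; next y=-2/5·13.447026+1/2·(-35.622191)≈-23.189906
n=9: y≈-23.189906, sp=3, e=sp−y≈26.189906; I≈12.903601, D=e−e_prev≈40.636933; u=0·26.189906+1/2·12.903601+5/4·40.636933≈57.247966; next y=-2/5·(-23.189906)+1/2·57.247966≈37.899946
n=10: y≈37.899946, sp=3, e=sp−y≈-34.899946; I≈-21.996345, D=e−e_prev≈-61.089852; u=0·(-34.899946)+1/2·(-21.996345)+5/4·(-61.089852)≈-87.360487; next y=-2/5·37.899946+1/2·(-87.360487)≈-58.840222

0 -1 -1.750 0.000
1 -1 0.531 -0.875
2 -1 -3.234 0.616
3 -1 2.160 -1.863
4 -1 -6.961 1.825
5 -1 6.799 -4.211
6 -1 -15.406 5.084
7 -1 19.105 -9.736
8 -1 -35.622 13.447
9 3 57.248 -23.190
10 3 -87.360 37.900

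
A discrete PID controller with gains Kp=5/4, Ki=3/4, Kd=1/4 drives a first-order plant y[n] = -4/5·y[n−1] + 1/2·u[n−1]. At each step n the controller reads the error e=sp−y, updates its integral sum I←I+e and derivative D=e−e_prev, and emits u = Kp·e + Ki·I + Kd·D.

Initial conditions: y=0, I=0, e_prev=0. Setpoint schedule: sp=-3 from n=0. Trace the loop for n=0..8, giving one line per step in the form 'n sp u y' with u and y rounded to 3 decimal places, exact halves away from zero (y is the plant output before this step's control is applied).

0 -3 -6.750 0.000
1 -3 -0.656 -3.375
2 -3 -14.149 2.372
3 -3 8.783 -8.972
4 -3 -35.792 11.569
5 -3 45.537 -27.151
6 -3 -107.221 44.489
7 -3 175.877 -89.202
8 -3 -352.023 159.300

(exact arithmetic carried between steps; '≈' marks a value shown rounded to 6 d.p. or computed from one; I and e_prev carry over from the previous line; the table rounds u and y to 3 d.p., halves away from zero)
n=0: y=0, sp=-3, e=sp−y=-3; I=-3, D=e−e_prev=-3; u=5/4·(-3)+3/4·(-3)+1/4·(-3)=-6.75; next y=-4/5·0+1/2·(-6.75)=-3.375
n=1: y=-3.375, sp=-3, e=sp−y=0.375; I=-2.625, D=e−e_prev=3.375; u=5/4·0.375+3/4·(-2.625)+1/4·3.375=-0.65625; next y=-4/5·(-3.375)+1/2·(-0.65625)=2.371875
n=2: y=2.371875, sp=-3, e=sp−y=-5.371875; I=-7.996875, D=e−e_prev=-5.746875; u=5/4·(-5.371875)+3/4·(-7.996875)+1/4·(-5.746875)≈-14.149219; next y=-4/5·2.371875+1/2·(-14.149219)≈-8.972109
n=3: y≈-8.972109, sp=-3, e=sp−y≈5.972109; I≈-2.024766, D=e−e_prev≈11.343984; u=5/4·5.972109+3/4·(-2.024766)+1/4·11.343984≈8.782559; next y=-4/5·(-8.972109)+1/2·8.782559≈11.568967
n=4: y≈11.568967, sp=-3, e=sp−y≈-14.568967; I≈-16.593732, D=e−e_prev≈-20.541076; u=5/4·(-14.568967)+3/4·(-16.593732)+1/4·(-20.541076)≈-35.791777; next y=-4/5·11.568967+1/2·(-35.791777)≈-27.151062
n=5: y≈-27.151062, sp=-3, e=sp−y≈24.151062; I≈7.557329, D=e−e_prev≈38.720029; u=5/4·24.151062+3/4·7.557329+1/4·38.720029≈45.536832; next y=-4/5·(-27.151062)+1/2·45.536832≈44.489265
n=6: y≈44.489265, sp=-3, e=sp−y≈-47.489265; I≈-39.931936, D=e−e_prev≈-71.640327; u=5/4·(-47.489265)+3/4·(-39.931936)+1/4·(-71.640327)≈-107.220615; next y=-4/5·44.489265+1/2·(-107.220615)≈-89.201720
n=7: y≈-89.201720, sp=-3, e=sp−y≈86.201720; I≈46.269784, D=e−e_prev≈133.690985; u=5/4·86.201720+3/4·46.269784+1/4·133.690985≈175.877234; next y=-4/5·(-89.201720)+1/2·175.877234≈159.299993
n=8: y≈159.299993, sp=-3, e=sp−y≈-162.299993; I≈-116.030209, D=e−e_prev≈-248.501713; u=5/4·(-162.299993)+3/4·(-116.030209)+1/4·(-248.501713)≈-352.023076; next y=-4/5·159.299993+1/2·(-352.023076)≈-303.451532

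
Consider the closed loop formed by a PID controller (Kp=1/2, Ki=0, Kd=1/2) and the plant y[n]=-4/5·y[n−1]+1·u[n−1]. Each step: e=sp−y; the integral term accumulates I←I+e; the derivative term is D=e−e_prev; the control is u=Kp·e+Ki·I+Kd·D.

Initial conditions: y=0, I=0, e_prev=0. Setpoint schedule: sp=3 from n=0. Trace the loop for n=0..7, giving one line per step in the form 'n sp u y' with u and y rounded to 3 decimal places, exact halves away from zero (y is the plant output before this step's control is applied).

(exact arithmetic carried between steps; '≈' marks a value shown rounded to 6 d.p. or computed from one; I and e_prev carry over from the previous line; the table rounds u and y to 3 d.p., halves away from zero)
n=0: y=0, sp=3, e=sp−y=3; I=3, D=e−e_prev=3; u=1/2·3+0·3+1/2·3=3; next y=-4/5·0+1·3=3
n=1: y=3, sp=3, e=sp−y=0; I=3, D=e−e_prev=-3; u=1/2·0+0·3+1/2·(-3)=-1.5; next y=-4/5·3+1·(-1.5)=-3.9
n=2: y=-3.9, sp=3, e=sp−y=6.9; I=9.9, D=e−e_prev=6.9; u=1/2·6.9+0·9.9+1/2·6.9=6.9; next y=-4/5·(-3.9)+1·6.9=10.02
n=3: y=10.02, sp=3, e=sp−y=-7.02; I=2.88, D=e−e_prev=-13.92; u=1/2·(-7.02)+0·2.88+1/2·(-13.92)=-10.47; next y=-4/5·10.02+1·(-10.47)=-18.486
n=4: y=-18.486, sp=3, e=sp−y=21.486; I=24.366, D=e−e_prev=28.506; u=1/2·21.486+0·24.366+1/2·28.506=24.996; next y=-4/5·(-18.486)+1·24.996=39.7848
n=5: y=39.7848, sp=3, e=sp−y=-36.7848; I=-12.4188, D=e−e_prev=-58.2708; u=1/2·(-36.7848)+0·(-12.4188)+1/2·(-58.2708)=-47.5278; next y=-4/5·39.7848+1·(-47.5278)=-79.35564
n=6: y=-79.35564, sp=3, e=sp−y=82.35564; I=69.93684, D=e−e_prev=119.14044; u=1/2·82.35564+0·69.93684+1/2·119.14044=100.74804; next y=-4/5·(-79.35564)+1·100.74804=164.232552
n=7: y=164.232552, sp=3, e=sp−y=-161.232552; I=-91.295712, D=e−e_prev=-243.588192; u=1/2·(-161.232552)+0·(-91.295712)+1/2·(-243.588192)=-202.410372; next y=-4/5·164.232552+1·(-202.410372)≈-333.796414

0 3 3.000 0.000
1 3 -1.500 3.000
2 3 6.900 -3.900
3 3 -10.470 10.020
4 3 24.996 -18.486
5 3 -47.528 39.785
6 3 100.748 -79.356
7 3 -202.410 164.233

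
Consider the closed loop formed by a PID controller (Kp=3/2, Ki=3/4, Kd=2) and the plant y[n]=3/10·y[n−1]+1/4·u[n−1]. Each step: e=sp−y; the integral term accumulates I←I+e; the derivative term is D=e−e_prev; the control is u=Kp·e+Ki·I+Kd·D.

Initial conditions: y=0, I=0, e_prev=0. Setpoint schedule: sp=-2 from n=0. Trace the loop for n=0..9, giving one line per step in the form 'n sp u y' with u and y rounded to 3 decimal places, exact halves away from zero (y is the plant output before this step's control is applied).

(exact arithmetic carried between steps; '≈' marks a value shown rounded to 6 d.p. or computed from one; I and e_prev carry over from the previous line; the table rounds u and y to 3 d.p., halves away from zero)
n=0: y=0, sp=-2, e=sp−y=-2; I=-2, D=e−e_prev=-2; u=3/2·(-2)+3/4·(-2)+2·(-2)=-8.5; next y=3/10·0+1/4·(-8.5)=-2.125
n=1: y=-2.125, sp=-2, e=sp−y=0.125; I=-1.875, D=e−e_prev=2.125; u=3/2·0.125+3/4·(-1.875)+2·2.125=3.03125; next y=3/10·(-2.125)+1/4·3.03125≈0.120313
n=2: y≈0.120313, sp=-2, e=sp−y≈-2.120313; I≈-3.995313, D=e−e_prev≈-2.245313; u=3/2·(-2.120313)+3/4·(-3.995313)+2·(-2.245313)≈-10.667578; next y=3/10·0.120313+1/4·(-10.667578)≈-2.630801
n=3: y≈-2.630801, sp=-2, e=sp−y≈0.630801; I≈-3.364512, D=e−e_prev≈2.751113; u=3/2·0.630801+3/4·(-3.364512)+2·2.751113≈3.925044; next y=3/10·(-2.630801)+1/4·3.925044≈0.192021
n=4: y≈0.192021, sp=-2, e=sp−y≈-2.192021; I≈-5.556532, D=e−e_prev≈-2.822822; u=3/2·(-2.192021)+3/4·(-5.556532)+2·(-2.822822)≈-13.101074; next y=3/10·0.192021+1/4·(-13.101074)≈-3.217662
n=5: y≈-3.217662, sp=-2, e=sp−y≈1.217662; I≈-4.338870, D=e−e_prev≈3.409683; u=3/2·1.217662+3/4·(-4.338870)+2·3.409683≈5.391706; next y=3/10·(-3.217662)+1/4·5.391706≈0.382628
n=6: y≈0.382628, sp=-2, e=sp−y≈-2.382628; I≈-6.721498, D=e−e_prev≈-3.600290; u=3/2·(-2.382628)+3/4·(-6.721498)+2·(-3.600290)≈-15.815646; next y=3/10·0.382628+1/4·(-15.815646)≈-3.839123
n=7: y≈-3.839123, sp=-2, e=sp−y≈1.839123; I≈-4.882375, D=e−e_prev≈4.221751; u=3/2·1.839123+3/4·(-4.882375)+2·4.221751≈7.540405; next y=3/10·(-3.839123)+1/4·7.540405≈0.733364
n=8: y≈0.733364, sp=-2, e=sp−y≈-2.733364; I≈-7.615740, D=e−e_prev≈-4.572487; u=3/2·(-2.733364)+3/4·(-7.615740)+2·(-4.572487)≈-18.956826; next y=3/10·0.733364+1/4·(-18.956826)≈-4.519197
n=9: y≈-4.519197, sp=-2, e=sp−y≈2.519197; I≈-5.096542, D=e−e_prev≈5.252562; u=3/2·2.519197+3/4·(-5.096542)+2·5.252562≈10.461512; next y=3/10·(-4.519197)+1/4·10.461512≈1.259619

0 -2 -8.500 0.000
1 -2 3.031 -2.125
2 -2 -10.668 0.120
3 -2 3.925 -2.631
4 -2 -13.101 0.192
5 -2 5.392 -3.218
6 -2 -15.816 0.383
7 -2 7.540 -3.839
8 -2 -18.957 0.733
9 -2 10.462 -4.519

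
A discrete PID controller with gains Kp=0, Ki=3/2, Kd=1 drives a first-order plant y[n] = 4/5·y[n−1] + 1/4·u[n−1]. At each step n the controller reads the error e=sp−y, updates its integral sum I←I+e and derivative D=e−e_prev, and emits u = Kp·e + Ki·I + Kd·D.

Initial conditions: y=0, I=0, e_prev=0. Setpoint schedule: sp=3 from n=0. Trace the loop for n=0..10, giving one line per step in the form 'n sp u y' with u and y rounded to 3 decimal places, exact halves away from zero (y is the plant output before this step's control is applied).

0 3 7.500 0.000
1 3 4.313 1.875
2 3 6.117 2.578
3 3 4.919 3.592
4 3 3.766 4.103
5 3 2.321 4.224
6 3 1.267 3.959
7 3 0.751 3.484
8 3 0.822 2.975
9 3 1.324 2.586
10 3 2.021 2.400

(exact arithmetic carried between steps; '≈' marks a value shown rounded to 6 d.p. or computed from one; I and e_prev carry over from the previous line; the table rounds u and y to 3 d.p., halves away from zero)
n=0: y=0, sp=3, e=sp−y=3; I=3, D=e−e_prev=3; u=0·3+3/2·3+1·3=7.5; next y=4/5·0+1/4·7.5=1.875
n=1: y=1.875, sp=3, e=sp−y=1.125; I=4.125, D=e−e_prev=-1.875; u=0·1.125+3/2·4.125+1·(-1.875)=4.3125; next y=4/5·1.875+1/4·4.3125=2.578125
n=2: y=2.578125, sp=3, e=sp−y=0.421875; I=4.546875, D=e−e_prev=-0.703125; u=0·0.421875+3/2·4.546875+1·(-0.703125)≈6.117188; next y=4/5·2.578125+1/4·6.117188≈3.591797
n=3: y≈3.591797, sp=3, e=sp−y≈-0.591797; I≈3.955078, D=e−e_prev≈-1.013672; u=0·(-0.591797)+3/2·3.955078+1·(-1.013672)≈4.918945; next y=4/5·3.591797+1/4·4.918945≈4.103174
n=4: y≈4.103174, sp=3, e=sp−y≈-1.103174; I≈2.851904, D=e−e_prev≈-0.511377; u=0·(-1.103174)+3/2·2.851904+1·(-0.511377)≈3.766479; next y=4/5·4.103174+1/4·3.766479≈4.224159
n=5: y≈4.224159, sp=3, e=sp−y≈-1.224159; I≈1.627745, D=e−e_prev≈-0.120985; u=0·(-1.224159)+3/2·1.627745+1·(-0.120985)≈2.320633; next y=4/5·4.224159+1/4·2.320633≈3.959485
n=6: y≈3.959485, sp=3, e=sp−y≈-0.959485; I≈0.668260, D=e−e_prev≈0.264674; u=0·(-0.959485)+3/2·0.668260+1·0.264674≈1.267064; next y=4/5·3.959485+1/4·1.267064≈3.484354
n=7: y≈3.484354, sp=3, e=sp−y≈-0.484354; I≈0.183906, D=e−e_prev≈0.475131; u=0·(-0.484354)+3/2·0.183906+1·0.475131≈0.750990; next y=4/5·3.484354+1/4·0.750990≈2.975231
n=8: y≈2.975231, sp=3, e=sp−y≈0.024769; I≈0.208675, D=e−e_prev≈0.509123; u=0·0.024769+3/2·0.208675+1·0.509123≈0.822136; next y=4/5·2.975231+1/4·0.822136≈2.585719
n=9: y≈2.585719, sp=3, e=sp−y≈0.414281; I≈0.622956, D=e−e_prev≈0.389512; u=0·0.414281+3/2·0.622956+1·0.389512≈1.323947; next y=4/5·2.585719+1/4·1.323947≈2.399562
n=10: y≈2.399562, sp=3, e=sp−y≈0.600438; I≈1.223395, D=e−e_prev≈0.186157; u=0·0.600438+3/2·1.223395+1·0.186157≈2.021249; next y=4/5·2.399562+1/4·2.021249≈2.424962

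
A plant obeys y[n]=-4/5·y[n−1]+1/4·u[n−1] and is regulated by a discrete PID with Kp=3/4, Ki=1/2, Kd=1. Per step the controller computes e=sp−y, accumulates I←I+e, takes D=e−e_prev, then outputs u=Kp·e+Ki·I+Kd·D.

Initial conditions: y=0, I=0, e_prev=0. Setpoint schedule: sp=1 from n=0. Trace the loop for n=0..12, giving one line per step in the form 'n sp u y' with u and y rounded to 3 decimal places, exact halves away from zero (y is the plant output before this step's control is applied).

(exact arithmetic carried between steps; '≈' marks a value shown rounded to 6 d.p. or computed from one; I and e_prev carry over from the previous line; the table rounds u and y to 3 d.p., halves away from zero)
n=0: y=0, sp=1, e=sp−y=1; I=1, D=e−e_prev=1; u=3/4·1+1/2·1+1·1=2.25; next y=-4/5·0+1/4·2.25=0.5625
n=1: y=0.5625, sp=1, e=sp−y=0.4375; I=1.4375, D=e−e_prev=-0.5625; u=3/4·0.4375+1/2·1.4375+1·(-0.5625)=0.484375; next y=-4/5·0.5625+1/4·0.484375≈-0.328906
n=2: y≈-0.328906, sp=1, e=sp−y≈1.328906; I≈2.766406, D=e−e_prev≈0.891406; u=3/4·1.328906+1/2·2.766406+1·0.891406≈3.271289; next y=-4/5·(-0.328906)+1/4·3.271289≈1.080947
n=3: y≈1.080947, sp=1, e=sp−y≈-0.080947; I≈2.685459, D=e−e_prev≈-1.409854; u=3/4·(-0.080947)+1/2·2.685459+1·(-1.409854)≈-0.127834; next y=-4/5·1.080947+1/4·(-0.127834)≈-0.896716
n=4: y≈-0.896716, sp=1, e=sp−y≈1.896716; I≈4.582175, D=e−e_prev≈1.977664; u=3/4·1.896716+1/2·4.582175+1·1.977664≈5.691289; next y=-4/5·(-0.896716)+1/4·5.691289≈2.140195
n=5: y≈2.140195, sp=1, e=sp−y≈-1.140195; I≈3.441980, D=e−e_prev≈-3.036912; u=3/4·(-1.140195)+1/2·3.441980+1·(-3.036912)≈-2.171068; next y=-4/5·2.140195+1/4·(-2.171068)≈-2.254923
n=6: y≈-2.254923, sp=1, e=sp−y≈3.254923; I≈6.696903, D=e−e_prev≈4.395119; u=3/4·3.254923+1/2·6.696903+1·4.395119≈10.184763; next y=-4/5·(-2.254923)+1/4·10.184763≈4.350129
n=7: y≈4.350129, sp=1, e=sp−y≈-3.350129; I≈3.346774, D=e−e_prev≈-6.605053; u=3/4·(-3.350129)+1/2·3.346774+1·(-6.605053)≈-7.444263; next y=-4/5·4.350129+1/4·(-7.444263)≈-5.341169
n=8: y≈-5.341169, sp=1, e=sp−y≈6.341169; I≈9.687943, D=e−e_prev≈9.691299; u=3/4·6.341169+1/2·9.687943+1·9.691299≈19.291147; next y=-4/5·(-5.341169)+1/4·19.291147≈9.095722
n=9: y≈9.095722, sp=1, e=sp−y≈-8.095722; I≈1.592221, D=e−e_prev≈-14.436891; u=3/4·(-8.095722)+1/2·1.592221+1·(-14.436891)≈-19.712572; next y=-4/5·9.095722+1/4·(-19.712572)≈-12.204721
n=10: y≈-12.204721, sp=1, e=sp−y≈13.204721; I≈14.796942, D=e−e_prev≈21.300443; u=3/4·13.204721+1/2·14.796942+1·21.300443≈38.602454; next y=-4/5·(-12.204721)+1/4·38.602454≈19.414390
n=11: y≈19.414390, sp=1, e=sp−y≈-18.414390; I≈-3.617448, D=e−e_prev≈-31.619111; u=3/4·(-18.414390)+1/2·(-3.617448)+1·(-31.619111)≈-47.238628; next y=-4/5·19.414390+1/4·(-47.238628)≈-27.341169
n=12: y≈-27.341169, sp=1, e=sp−y≈28.341169; I≈24.723721, D=e−e_prev≈46.755559; u=3/4·28.341169+1/2·24.723721+1·46.755559≈80.373296; next y=-4/5·(-27.341169)+1/4·80.373296≈41.966259

0 1 2.250 0.000
1 1 0.484 0.563
2 1 3.271 -0.329
3 1 -0.128 1.081
4 1 5.691 -0.897
5 1 -2.171 2.140
6 1 10.185 -2.255
7 1 -7.444 4.350
8 1 19.291 -5.341
9 1 -19.713 9.096
10 1 38.602 -12.205
11 1 -47.239 19.414
12 1 80.373 -27.341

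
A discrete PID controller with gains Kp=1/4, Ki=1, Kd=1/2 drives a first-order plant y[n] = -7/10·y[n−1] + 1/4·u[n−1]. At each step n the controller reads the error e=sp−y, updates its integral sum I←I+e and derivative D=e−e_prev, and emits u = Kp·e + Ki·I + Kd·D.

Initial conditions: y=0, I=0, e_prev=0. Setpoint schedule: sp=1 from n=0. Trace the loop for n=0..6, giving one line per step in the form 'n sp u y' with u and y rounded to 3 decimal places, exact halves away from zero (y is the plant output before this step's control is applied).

(exact arithmetic carried between steps; '≈' marks a value shown rounded to 6 d.p. or computed from one; I and e_prev carry over from the previous line; the table rounds u and y to 3 d.p., halves away from zero)
n=0: y=0, sp=1, e=sp−y=1; I=1, D=e−e_prev=1; u=1/4·1+1·1+1/2·1=1.75; next y=-7/10·0+1/4·1.75=0.4375
n=1: y=0.4375, sp=1, e=sp−y=0.5625; I=1.5625, D=e−e_prev=-0.4375; u=1/4·0.5625+1·1.5625+1/2·(-0.4375)=1.484375; next y=-7/10·0.4375+1/4·1.484375≈0.064844
n=2: y≈0.064844, sp=1, e=sp−y≈0.935156; I≈2.497656, D=e−e_prev≈0.372656; u=1/4·0.935156+1·2.497656+1/2·0.372656≈2.917773; next y=-7/10·0.064844+1/4·2.917773≈0.684053
n=3: y≈0.684053, sp=1, e=sp−y≈0.315947; I≈2.813604, D=e−e_prev≈-0.619209; u=1/4·0.315947+1·2.813604+1/2·(-0.619209)≈2.582986; next y=-7/10·0.684053+1/4·2.582986≈0.166910
n=4: y≈0.166910, sp=1, e=sp−y≈0.833090; I≈3.646694, D=e−e_prev≈0.517143; u=1/4·0.833090+1·3.646694+1/2·0.517143≈4.113538; next y=-7/10·0.166910+1/4·4.113538≈0.911548
n=5: y≈0.911548, sp=1, e=sp−y≈0.088452; I≈3.735146, D=e−e_prev≈-0.744638; u=1/4·0.088452+1·3.735146+1/2·(-0.744638)≈3.384940; next y=-7/10·0.911548+1/4·3.384940≈0.208151
n=6: y≈0.208151, sp=1, e=sp−y≈0.791849; I≈4.526995, D=e−e_prev≈0.703396; u=1/4·0.791849+1·4.526995+1/2·0.703396≈5.076655; next y=-7/10·0.208151+1/4·5.076655≈1.123458

0 1 1.750 0.000
1 1 1.484 0.438
2 1 2.918 0.065
3 1 2.583 0.684
4 1 4.114 0.167
5 1 3.385 0.912
6 1 5.077 0.208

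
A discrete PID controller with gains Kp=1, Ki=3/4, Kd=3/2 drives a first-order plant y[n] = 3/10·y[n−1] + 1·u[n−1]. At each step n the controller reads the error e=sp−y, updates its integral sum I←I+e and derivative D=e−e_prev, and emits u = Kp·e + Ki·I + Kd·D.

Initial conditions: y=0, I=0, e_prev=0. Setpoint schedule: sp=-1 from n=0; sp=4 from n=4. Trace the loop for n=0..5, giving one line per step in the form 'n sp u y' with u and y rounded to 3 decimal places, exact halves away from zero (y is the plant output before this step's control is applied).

0 -1 -3.250 0.000
1 -1 8.063 -3.250
2 -1 -28.722 7.088
3 -1 90.189 -26.596
4 4 -278.508 82.210
5 4 910.722 -253.845

(exact arithmetic carried between steps; '≈' marks a value shown rounded to 6 d.p. or computed from one; I and e_prev carry over from the previous line; the table rounds u and y to 3 d.p., halves away from zero)
n=0: y=0, sp=-1, e=sp−y=-1; I=-1, D=e−e_prev=-1; u=1·(-1)+3/4·(-1)+3/2·(-1)=-3.25; next y=3/10·0+1·(-3.25)=-3.25
n=1: y=-3.25, sp=-1, e=sp−y=2.25; I=1.25, D=e−e_prev=3.25; u=1·2.25+3/4·1.25+3/2·3.25=8.0625; next y=3/10·(-3.25)+1·8.0625=7.0875
n=2: y=7.0875, sp=-1, e=sp−y=-8.0875; I=-6.8375, D=e−e_prev=-10.3375; u=1·(-8.0875)+3/4·(-6.8375)+3/2·(-10.3375)=-28.721875; next y=3/10·7.0875+1·(-28.721875)=-26.595625
n=3: y=-26.595625, sp=-1, e=sp−y=25.595625; I=18.758125, D=e−e_prev=33.683125; u=1·25.595625+3/4·18.758125+3/2·33.683125≈90.188906; next y=3/10·(-26.595625)+1·90.188906≈82.210219
n=4: y≈82.210219, sp=4, e=sp−y≈-78.210219; I≈-59.452094, D=e−e_prev≈-103.805844; u=1·(-78.210219)+3/4·(-59.452094)+3/2·(-103.805844)≈-278.508055; next y=3/10·82.210219+1·(-278.508055)≈-253.844989
n=5: y≈-253.844989, sp=4, e=sp−y≈257.844989; I≈198.392895, D=e−e_prev≈336.055208; u=1·257.844989+3/4·198.392895+3/2·336.055208≈910.722472; next y=3/10·(-253.844989)+1·910.722472≈834.568976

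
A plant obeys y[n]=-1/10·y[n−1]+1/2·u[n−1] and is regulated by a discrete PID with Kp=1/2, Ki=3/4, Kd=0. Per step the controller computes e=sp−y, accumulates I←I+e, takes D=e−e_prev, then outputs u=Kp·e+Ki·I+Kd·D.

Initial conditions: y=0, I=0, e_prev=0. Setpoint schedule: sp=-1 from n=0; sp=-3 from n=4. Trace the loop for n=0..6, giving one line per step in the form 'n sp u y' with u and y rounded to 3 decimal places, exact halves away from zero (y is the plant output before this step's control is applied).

(exact arithmetic carried between steps; '≈' marks a value shown rounded to 6 d.p. or computed from one; I and e_prev carry over from the previous line; the table rounds u and y to 3 d.p., halves away from zero)
n=0: y=0, sp=-1, e=sp−y=-1; I=-1, D=e−e_prev=-1; u=1/2·(-1)+3/4·(-1)+0·(-1)=-1.25; next y=-1/10·0+1/2·(-1.25)=-0.625
n=1: y=-0.625, sp=-1, e=sp−y=-0.375; I=-1.375, D=e−e_prev=0.625; u=1/2·(-0.375)+3/4·(-1.375)+0·0.625=-1.21875; next y=-1/10·(-0.625)+1/2·(-1.21875)=-0.546875
n=2: y=-0.546875, sp=-1, e=sp−y=-0.453125; I=-1.828125, D=e−e_prev=-0.078125; u=1/2·(-0.453125)+3/4·(-1.828125)+0·(-0.078125)≈-1.597656; next y=-1/10·(-0.546875)+1/2·(-1.597656)≈-0.744141
n=3: y≈-0.744141, sp=-1, e=sp−y≈-0.255859; I≈-2.083984, D=e−e_prev≈0.197266; u=1/2·(-0.255859)+3/4·(-2.083984)+0·0.197266≈-1.690918; next y=-1/10·(-0.744141)+1/2·(-1.690918)≈-0.771045
n=4: y≈-0.771045, sp=-3, e=sp−y≈-2.228955; I≈-4.312939, D=e−e_prev≈-1.973096; u=1/2·(-2.228955)+3/4·(-4.312939)+0·(-1.973096)≈-4.349182; next y=-1/10·(-0.771045)+1/2·(-4.349182)≈-2.097487
n=5: y≈-2.097487, sp=-3, e=sp−y≈-0.902513; I≈-5.215453, D=e−e_prev≈1.326442; u=1/2·(-0.902513)+3/4·(-5.215453)+0·1.326442≈-4.362846; next y=-1/10·(-2.097487)+1/2·(-4.362846)≈-1.971675
n=6: y≈-1.971675, sp=-3, e=sp−y≈-1.028325; I≈-6.243778, D=e−e_prev≈-0.125812; u=1/2·(-1.028325)+3/4·(-6.243778)+0·(-0.125812)≈-5.196996; next y=-1/10·(-1.971675)+1/2·(-5.196996)≈-2.401331

0 -1 -1.250 0.000
1 -1 -1.219 -0.625
2 -1 -1.598 -0.547
3 -1 -1.691 -0.744
4 -3 -4.349 -0.771
5 -3 -4.363 -2.097
6 -3 -5.197 -1.972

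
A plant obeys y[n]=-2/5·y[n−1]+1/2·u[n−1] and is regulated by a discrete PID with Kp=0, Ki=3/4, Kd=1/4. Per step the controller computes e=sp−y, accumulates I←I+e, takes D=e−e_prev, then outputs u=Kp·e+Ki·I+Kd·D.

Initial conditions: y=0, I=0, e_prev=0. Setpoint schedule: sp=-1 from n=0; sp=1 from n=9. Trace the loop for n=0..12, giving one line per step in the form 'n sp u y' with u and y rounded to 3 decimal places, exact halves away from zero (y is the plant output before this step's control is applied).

(exact arithmetic carried between steps; '≈' marks a value shown rounded to 6 d.p. or computed from one; I and e_prev carry over from the previous line; the table rounds u and y to 3 d.p., halves away from zero)
n=0: y=0, sp=-1, e=sp−y=-1; I=-1, D=e−e_prev=-1; u=0·(-1)+3/4·(-1)+1/4·(-1)=-1; next y=-2/5·0+1/2·(-1)=-0.5
n=1: y=-0.5, sp=-1, e=sp−y=-0.5; I=-1.5, D=e−e_prev=0.5; u=0·(-0.5)+3/4·(-1.5)+1/4·0.5=-1; next y=-2/5·(-0.5)+1/2·(-1)=-0.3
n=2: y=-0.3, sp=-1, e=sp−y=-0.7; I=-2.2, D=e−e_prev=-0.2; u=0·(-0.7)+3/4·(-2.2)+1/4·(-0.2)=-1.7; next y=-2/5·(-0.3)+1/2·(-1.7)=-0.73
n=3: y=-0.73, sp=-1, e=sp−y=-0.27; I=-2.47, D=e−e_prev=0.43; u=0·(-0.27)+3/4·(-2.47)+1/4·0.43=-1.745; next y=-2/5·(-0.73)+1/2·(-1.745)=-0.5805
n=4: y=-0.5805, sp=-1, e=sp−y=-0.4195; I=-2.8895, D=e−e_prev=-0.1495; u=0·(-0.4195)+3/4·(-2.8895)+1/4·(-0.1495)=-2.2045; next y=-2/5·(-0.5805)+1/2·(-2.2045)=-0.87005
n=5: y=-0.87005, sp=-1, e=sp−y=-0.12995; I=-3.01945, D=e−e_prev=0.28955; u=0·(-0.12995)+3/4·(-3.01945)+1/4·0.28955=-2.1922; next y=-2/5·(-0.87005)+1/2·(-2.1922)=-0.74808
n=6: y=-0.74808, sp=-1, e=sp−y=-0.25192; I=-3.27137, D=e−e_prev=-0.12197; u=0·(-0.25192)+3/4·(-3.27137)+1/4·(-0.12197)=-2.48402; next y=-2/5·(-0.74808)+1/2·(-2.48402)=-0.942778
n=7: y=-0.942778, sp=-1, e=sp−y=-0.057222; I=-3.328592, D=e−e_prev=0.194698; u=0·(-0.057222)+3/4·(-3.328592)+1/4·0.194698≈-2.447770; next y=-2/5·(-0.942778)+1/2·(-2.447770)≈-0.846774
n=8: y≈-0.846774, sp=-1, e=sp−y≈-0.153226; I≈-3.481818, D=e−e_prev≈-0.096004; u=0·(-0.153226)+3/4·(-3.481818)+1/4·(-0.096004)≈-2.635365; next y=-2/5·(-0.846774)+1/2·(-2.635365)≈-0.978973
n=9: y≈-0.978973, sp=1, e=sp−y≈1.978973; I≈-1.502845, D=e−e_prev≈2.132200; u=0·1.978973+3/4·(-1.502845)+1/4·2.132200≈-0.594084; next y=-2/5·(-0.978973)+1/2·(-0.594084)≈0.094547
n=10: y≈0.094547, sp=1, e=sp−y≈0.905453; I≈-0.597393, D=e−e_prev≈-1.073520; u=0·0.905453+3/4·(-0.597393)+1/4·(-1.073520)≈-0.716424; next y=-2/5·0.094547+1/2·(-0.716424)≈-0.396031
n=11: y≈-0.396031, sp=1, e=sp−y≈1.396031; I≈0.798639, D=e−e_prev≈0.490578; u=0·1.396031+3/4·0.798639+1/4·0.490578≈0.721623; next y=-2/5·(-0.396031)+1/2·0.721623≈0.519224
n=12: y≈0.519224, sp=1, e=sp−y≈0.480776; I≈1.279414, D=e−e_prev≈-0.915255; u=0·0.480776+3/4·1.279414+1/4·(-0.915255)≈0.730747; next y=-2/5·0.519224+1/2·0.730747≈0.157684

0 -1 -1.000 0.000
1 -1 -1.000 -0.500
2 -1 -1.700 -0.300
3 -1 -1.745 -0.730
4 -1 -2.205 -0.581
5 -1 -2.192 -0.870
6 -1 -2.484 -0.748
7 -1 -2.448 -0.943
8 -1 -2.635 -0.847
9 1 -0.594 -0.979
10 1 -0.716 0.095
11 1 0.722 -0.396
12 1 0.731 0.519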